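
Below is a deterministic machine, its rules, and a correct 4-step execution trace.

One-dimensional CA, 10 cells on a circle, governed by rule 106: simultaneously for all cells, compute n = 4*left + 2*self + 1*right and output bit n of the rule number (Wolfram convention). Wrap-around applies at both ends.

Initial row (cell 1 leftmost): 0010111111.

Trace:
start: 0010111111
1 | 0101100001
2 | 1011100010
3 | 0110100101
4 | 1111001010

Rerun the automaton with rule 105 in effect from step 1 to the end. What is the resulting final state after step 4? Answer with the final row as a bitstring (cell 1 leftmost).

0010000110

(re-executing steps 1..4 under rule 105; state before step 1: 0010111111)
1 | 0001100001
2 | 0101101100
3 | 0011111101
4 | 0010000110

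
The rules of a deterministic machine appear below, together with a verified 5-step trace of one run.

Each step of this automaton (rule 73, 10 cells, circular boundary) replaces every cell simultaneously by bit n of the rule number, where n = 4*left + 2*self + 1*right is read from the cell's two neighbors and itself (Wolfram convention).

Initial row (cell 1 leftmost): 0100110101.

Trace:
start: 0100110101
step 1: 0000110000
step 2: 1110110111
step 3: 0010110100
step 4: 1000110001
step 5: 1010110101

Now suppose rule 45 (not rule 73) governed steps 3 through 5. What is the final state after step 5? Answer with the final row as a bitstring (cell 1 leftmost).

(re-executing steps 3..5 under rule 45; state before step 3: 1110110111)
step 3: 0001101100
step 4: 1101011001
step 5: 0011110001

0011110001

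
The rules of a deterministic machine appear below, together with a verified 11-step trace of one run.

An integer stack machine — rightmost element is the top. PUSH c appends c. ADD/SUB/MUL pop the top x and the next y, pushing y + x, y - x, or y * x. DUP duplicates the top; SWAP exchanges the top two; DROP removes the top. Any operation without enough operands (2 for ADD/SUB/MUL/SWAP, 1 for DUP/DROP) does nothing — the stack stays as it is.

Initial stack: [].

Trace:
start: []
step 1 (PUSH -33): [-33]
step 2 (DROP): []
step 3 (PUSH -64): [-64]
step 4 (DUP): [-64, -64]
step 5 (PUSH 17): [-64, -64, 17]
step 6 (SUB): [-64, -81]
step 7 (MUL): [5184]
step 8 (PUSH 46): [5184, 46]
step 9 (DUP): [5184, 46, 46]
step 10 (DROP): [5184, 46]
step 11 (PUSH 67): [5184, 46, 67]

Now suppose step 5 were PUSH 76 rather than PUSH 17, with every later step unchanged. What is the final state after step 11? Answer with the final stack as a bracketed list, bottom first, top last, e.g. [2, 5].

[8960, 46, 67]

(re-executing from step 5 with the substitution; state before step 5: [-64, -64])
step 5 (PUSH 76): [-64, -64, 76]
step 6 (SUB): [-64, -140]
step 7 (MUL): [8960]
step 8 (PUSH 46): [8960, 46]
step 9 (DUP): [8960, 46, 46]
step 10 (DROP): [8960, 46]
step 11 (PUSH 67): [8960, 46, 67]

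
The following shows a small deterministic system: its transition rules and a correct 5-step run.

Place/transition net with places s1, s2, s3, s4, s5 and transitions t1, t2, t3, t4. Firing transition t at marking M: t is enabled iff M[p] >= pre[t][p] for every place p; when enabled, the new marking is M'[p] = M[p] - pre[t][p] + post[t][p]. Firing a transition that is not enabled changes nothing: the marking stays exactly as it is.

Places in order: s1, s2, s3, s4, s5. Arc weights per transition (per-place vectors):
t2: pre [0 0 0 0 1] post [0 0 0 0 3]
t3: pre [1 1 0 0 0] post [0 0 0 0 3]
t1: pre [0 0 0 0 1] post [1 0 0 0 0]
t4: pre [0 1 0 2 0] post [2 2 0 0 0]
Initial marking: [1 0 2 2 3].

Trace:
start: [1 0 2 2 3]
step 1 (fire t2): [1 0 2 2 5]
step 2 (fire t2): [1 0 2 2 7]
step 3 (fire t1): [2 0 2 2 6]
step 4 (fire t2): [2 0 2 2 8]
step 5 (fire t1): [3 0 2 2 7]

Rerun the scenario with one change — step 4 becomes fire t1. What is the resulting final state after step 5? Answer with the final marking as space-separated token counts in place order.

(re-executing from step 4 with the substitution; state before step 4: [2 0 2 2 6])
step 4 (fire t1): [3 0 2 2 5]
step 5 (fire t1): [4 0 2 2 4]

4 0 2 2 4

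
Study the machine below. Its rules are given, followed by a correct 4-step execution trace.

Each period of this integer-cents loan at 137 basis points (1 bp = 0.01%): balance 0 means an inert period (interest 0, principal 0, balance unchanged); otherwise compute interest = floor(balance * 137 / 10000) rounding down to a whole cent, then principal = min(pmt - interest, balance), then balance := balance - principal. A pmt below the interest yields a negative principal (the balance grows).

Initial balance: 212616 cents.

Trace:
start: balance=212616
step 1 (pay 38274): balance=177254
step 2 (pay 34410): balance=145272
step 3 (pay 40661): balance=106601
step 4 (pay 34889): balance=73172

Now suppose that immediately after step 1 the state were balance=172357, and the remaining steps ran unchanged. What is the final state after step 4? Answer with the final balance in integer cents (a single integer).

68071

state after step 1 := balance=172357
step 2 (pay 34410): balance=140308
step 3 (pay 40661): balance=101569
step 4 (pay 34889): balance=68071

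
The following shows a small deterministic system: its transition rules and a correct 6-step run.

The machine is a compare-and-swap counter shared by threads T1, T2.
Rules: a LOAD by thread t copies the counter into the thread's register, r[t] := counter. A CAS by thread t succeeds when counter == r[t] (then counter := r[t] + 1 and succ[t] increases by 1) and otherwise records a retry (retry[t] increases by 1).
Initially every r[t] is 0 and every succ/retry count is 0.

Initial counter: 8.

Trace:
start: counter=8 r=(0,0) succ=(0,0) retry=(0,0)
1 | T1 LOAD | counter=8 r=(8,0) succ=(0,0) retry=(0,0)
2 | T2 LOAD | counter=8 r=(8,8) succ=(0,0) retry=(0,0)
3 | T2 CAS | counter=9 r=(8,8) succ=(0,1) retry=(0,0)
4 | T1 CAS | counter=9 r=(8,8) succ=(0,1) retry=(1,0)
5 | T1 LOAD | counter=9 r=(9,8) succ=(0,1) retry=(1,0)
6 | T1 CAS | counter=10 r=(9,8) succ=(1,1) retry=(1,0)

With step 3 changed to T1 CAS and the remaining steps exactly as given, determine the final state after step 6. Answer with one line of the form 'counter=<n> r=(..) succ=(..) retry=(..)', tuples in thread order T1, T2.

(re-executing from step 3 with the substitution; state before step 3: counter=8 r=(8,8) succ=(0,0) retry=(0,0))
3 | T1 CAS | counter=9 r=(8,8) succ=(1,0) retry=(0,0)
4 | T1 CAS | counter=9 r=(8,8) succ=(1,0) retry=(1,0)
5 | T1 LOAD | counter=9 r=(9,8) succ=(1,0) retry=(1,0)
6 | T1 CAS | counter=10 r=(9,8) succ=(2,0) retry=(1,0)

counter=10 r=(9,8) succ=(2,0) retry=(1,0)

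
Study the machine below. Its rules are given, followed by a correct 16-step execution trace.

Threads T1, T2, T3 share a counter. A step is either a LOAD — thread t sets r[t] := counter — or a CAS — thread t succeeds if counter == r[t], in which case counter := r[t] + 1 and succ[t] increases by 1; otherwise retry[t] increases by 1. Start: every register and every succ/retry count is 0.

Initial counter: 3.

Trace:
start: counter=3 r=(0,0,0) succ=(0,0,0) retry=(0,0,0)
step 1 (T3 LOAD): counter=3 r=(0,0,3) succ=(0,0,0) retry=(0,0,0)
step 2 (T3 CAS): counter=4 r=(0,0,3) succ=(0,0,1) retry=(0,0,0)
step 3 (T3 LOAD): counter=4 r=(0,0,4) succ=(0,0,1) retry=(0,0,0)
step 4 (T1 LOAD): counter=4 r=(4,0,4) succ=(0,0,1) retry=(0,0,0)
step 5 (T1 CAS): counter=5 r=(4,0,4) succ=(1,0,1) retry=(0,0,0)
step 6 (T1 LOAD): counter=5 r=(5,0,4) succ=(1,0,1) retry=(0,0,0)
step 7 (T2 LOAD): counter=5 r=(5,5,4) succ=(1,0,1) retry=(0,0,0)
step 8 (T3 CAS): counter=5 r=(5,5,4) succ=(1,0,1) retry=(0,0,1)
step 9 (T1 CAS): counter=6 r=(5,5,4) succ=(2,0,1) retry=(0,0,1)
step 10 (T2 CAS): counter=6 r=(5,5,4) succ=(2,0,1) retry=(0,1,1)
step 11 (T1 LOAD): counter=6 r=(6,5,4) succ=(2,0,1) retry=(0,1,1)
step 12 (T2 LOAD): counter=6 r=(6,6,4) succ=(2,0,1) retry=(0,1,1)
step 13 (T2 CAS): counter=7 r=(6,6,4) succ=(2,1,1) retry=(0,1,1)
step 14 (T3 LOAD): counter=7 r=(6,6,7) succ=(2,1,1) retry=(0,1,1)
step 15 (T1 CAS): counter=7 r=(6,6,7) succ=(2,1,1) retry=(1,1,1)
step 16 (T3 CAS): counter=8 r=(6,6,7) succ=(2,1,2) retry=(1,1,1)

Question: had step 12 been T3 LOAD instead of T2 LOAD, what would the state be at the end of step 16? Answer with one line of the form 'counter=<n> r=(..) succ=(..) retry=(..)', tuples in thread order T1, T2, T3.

(re-executing from step 12 with the substitution; state before step 12: counter=6 r=(6,5,4) succ=(2,0,1) retry=(0,1,1))
step 12 (T3 LOAD): counter=6 r=(6,5,6) succ=(2,0,1) retry=(0,1,1)
step 13 (T2 CAS): counter=6 r=(6,5,6) succ=(2,0,1) retry=(0,2,1)
step 14 (T3 LOAD): counter=6 r=(6,5,6) succ=(2,0,1) retry=(0,2,1)
step 15 (T1 CAS): counter=7 r=(6,5,6) succ=(3,0,1) retry=(0,2,1)
step 16 (T3 CAS): counter=7 r=(6,5,6) succ=(3,0,1) retry=(0,2,2)

counter=7 r=(6,5,6) succ=(3,0,1) retry=(0,2,2)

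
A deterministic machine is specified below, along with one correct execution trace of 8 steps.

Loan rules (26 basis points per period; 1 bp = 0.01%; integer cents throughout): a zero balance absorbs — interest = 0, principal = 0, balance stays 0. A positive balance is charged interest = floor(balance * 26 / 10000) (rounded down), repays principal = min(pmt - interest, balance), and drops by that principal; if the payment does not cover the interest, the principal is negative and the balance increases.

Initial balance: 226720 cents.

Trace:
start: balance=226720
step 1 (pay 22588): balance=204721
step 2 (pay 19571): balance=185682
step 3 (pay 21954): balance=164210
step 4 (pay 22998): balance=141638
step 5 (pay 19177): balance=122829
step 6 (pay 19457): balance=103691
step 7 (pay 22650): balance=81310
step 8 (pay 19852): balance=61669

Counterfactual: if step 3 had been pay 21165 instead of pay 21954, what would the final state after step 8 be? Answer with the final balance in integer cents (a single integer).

(re-executing from step 3 with the substitution; state before step 3: balance=185682)
step 3 (pay 21165): balance=164999
step 4 (pay 22998): balance=142429
step 5 (pay 19177): balance=123622
step 6 (pay 19457): balance=104486
step 7 (pay 22650): balance=82107
step 8 (pay 19852): balance=62468

62468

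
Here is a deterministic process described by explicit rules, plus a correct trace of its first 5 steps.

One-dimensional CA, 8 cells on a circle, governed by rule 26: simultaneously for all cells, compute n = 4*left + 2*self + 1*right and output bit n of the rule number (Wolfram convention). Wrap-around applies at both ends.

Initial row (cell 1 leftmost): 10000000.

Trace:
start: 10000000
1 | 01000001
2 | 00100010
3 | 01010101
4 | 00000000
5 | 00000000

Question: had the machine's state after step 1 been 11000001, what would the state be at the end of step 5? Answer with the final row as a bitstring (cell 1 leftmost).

01001011

state after step 1 := 11000001
2 | 00100011
3 | 11010110
4 | 10000100
5 | 01001011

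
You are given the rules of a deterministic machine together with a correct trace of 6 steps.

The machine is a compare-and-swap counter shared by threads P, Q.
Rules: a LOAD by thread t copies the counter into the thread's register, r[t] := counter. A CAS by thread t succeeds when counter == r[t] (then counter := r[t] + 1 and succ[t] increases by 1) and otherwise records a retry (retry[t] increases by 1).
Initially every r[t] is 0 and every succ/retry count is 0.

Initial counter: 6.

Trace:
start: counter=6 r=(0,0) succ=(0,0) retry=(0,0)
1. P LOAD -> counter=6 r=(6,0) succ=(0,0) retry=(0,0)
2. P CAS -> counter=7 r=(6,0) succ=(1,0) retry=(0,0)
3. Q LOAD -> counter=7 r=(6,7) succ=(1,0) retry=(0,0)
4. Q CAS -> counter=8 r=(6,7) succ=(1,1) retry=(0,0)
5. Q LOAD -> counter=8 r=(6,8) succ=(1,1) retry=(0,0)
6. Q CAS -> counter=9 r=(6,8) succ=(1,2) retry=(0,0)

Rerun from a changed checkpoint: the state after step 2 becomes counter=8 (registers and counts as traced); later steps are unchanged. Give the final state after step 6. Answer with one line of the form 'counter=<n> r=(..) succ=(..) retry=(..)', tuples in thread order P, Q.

counter=10 r=(6,9) succ=(1,2) retry=(0,0)

state after step 2 := counter=8 r=(6,0) succ=(1,0) retry=(0,0)
3. Q LOAD -> counter=8 r=(6,8) succ=(1,0) retry=(0,0)
4. Q CAS -> counter=9 r=(6,8) succ=(1,1) retry=(0,0)
5. Q LOAD -> counter=9 r=(6,9) succ=(1,1) retry=(0,0)
6. Q CAS -> counter=10 r=(6,9) succ=(1,2) retry=(0,0)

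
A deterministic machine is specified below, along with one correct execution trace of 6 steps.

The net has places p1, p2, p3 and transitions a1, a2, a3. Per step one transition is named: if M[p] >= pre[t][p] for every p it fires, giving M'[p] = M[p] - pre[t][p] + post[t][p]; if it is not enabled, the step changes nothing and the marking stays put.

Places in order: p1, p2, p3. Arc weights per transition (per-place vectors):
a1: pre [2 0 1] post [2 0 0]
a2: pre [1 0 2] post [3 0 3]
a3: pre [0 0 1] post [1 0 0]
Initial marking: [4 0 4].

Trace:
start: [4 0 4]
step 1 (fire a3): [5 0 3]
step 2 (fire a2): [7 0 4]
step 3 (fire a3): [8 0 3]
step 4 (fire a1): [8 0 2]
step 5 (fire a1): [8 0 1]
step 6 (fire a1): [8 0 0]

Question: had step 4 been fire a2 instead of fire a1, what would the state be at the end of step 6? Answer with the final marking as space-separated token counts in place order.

(re-executing from step 4 with the substitution; state before step 4: [8 0 3])
step 4 (fire a2): [10 0 4]
step 5 (fire a1): [10 0 3]
step 6 (fire a1): [10 0 2]

10 0 2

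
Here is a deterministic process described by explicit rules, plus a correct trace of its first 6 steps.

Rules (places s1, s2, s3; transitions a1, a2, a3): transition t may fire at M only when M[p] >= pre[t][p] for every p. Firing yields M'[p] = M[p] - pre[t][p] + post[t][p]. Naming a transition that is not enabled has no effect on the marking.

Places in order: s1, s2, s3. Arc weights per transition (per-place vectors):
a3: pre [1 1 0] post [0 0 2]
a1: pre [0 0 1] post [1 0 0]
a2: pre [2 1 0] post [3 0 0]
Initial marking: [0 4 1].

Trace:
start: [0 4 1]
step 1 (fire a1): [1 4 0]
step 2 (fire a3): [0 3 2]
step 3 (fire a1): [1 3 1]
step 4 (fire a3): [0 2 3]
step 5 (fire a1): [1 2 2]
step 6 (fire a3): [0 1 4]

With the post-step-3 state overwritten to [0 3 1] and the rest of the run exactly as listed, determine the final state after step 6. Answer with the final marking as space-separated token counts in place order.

state after step 3 := [0 3 1]
step 4 (fire a3): [0 3 1]
step 5 (fire a1): [1 3 0]
step 6 (fire a3): [0 2 2]

0 2 2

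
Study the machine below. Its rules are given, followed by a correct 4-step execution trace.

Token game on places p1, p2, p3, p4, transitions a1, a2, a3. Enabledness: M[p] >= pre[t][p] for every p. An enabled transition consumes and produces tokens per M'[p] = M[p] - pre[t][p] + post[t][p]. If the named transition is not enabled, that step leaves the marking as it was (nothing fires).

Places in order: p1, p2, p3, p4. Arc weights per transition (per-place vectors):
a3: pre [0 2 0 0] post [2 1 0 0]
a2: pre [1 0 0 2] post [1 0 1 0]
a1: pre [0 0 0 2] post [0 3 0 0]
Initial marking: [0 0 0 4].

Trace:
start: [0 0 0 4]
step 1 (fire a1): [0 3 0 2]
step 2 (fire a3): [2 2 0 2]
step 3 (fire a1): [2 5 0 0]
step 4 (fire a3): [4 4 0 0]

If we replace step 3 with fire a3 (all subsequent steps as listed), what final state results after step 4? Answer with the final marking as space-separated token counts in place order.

4 1 0 2

(re-executing from step 3 with the substitution; state before step 3: [2 2 0 2])
step 3 (fire a3): [4 1 0 2]
step 4 (fire a3): [4 1 0 2]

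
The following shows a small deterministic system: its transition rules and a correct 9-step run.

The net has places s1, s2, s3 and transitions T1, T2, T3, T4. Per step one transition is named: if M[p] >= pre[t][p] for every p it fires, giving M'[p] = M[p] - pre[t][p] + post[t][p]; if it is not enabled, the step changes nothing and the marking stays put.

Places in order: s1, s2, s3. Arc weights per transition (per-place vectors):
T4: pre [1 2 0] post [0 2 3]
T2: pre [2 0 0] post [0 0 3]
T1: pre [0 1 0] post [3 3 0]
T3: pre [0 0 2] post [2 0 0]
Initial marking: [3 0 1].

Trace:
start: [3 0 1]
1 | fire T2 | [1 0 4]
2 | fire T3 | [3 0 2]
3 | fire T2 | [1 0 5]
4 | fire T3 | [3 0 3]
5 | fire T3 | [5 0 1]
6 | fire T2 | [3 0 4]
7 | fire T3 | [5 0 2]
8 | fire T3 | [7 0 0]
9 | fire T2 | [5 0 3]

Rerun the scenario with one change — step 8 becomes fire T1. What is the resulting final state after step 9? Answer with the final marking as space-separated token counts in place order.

3 0 5

(re-executing from step 8 with the substitution; state before step 8: [5 0 2])
8 | fire T1 | [5 0 2]
9 | fire T2 | [3 0 5]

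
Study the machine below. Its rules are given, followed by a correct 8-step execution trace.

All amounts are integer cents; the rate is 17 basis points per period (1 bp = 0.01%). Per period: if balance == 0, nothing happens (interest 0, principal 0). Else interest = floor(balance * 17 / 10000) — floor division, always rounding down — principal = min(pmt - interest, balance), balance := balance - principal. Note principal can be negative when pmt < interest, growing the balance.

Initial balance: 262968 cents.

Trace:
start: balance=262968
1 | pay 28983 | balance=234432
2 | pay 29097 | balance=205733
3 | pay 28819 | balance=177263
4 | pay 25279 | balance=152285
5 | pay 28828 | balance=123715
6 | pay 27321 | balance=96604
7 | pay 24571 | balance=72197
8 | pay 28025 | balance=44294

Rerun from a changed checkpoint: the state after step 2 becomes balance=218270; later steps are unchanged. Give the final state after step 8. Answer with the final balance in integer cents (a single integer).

56960

state after step 2 := balance=218270
3 | pay 28819 | balance=189822
4 | pay 25279 | balance=164865
5 | pay 28828 | balance=136317
6 | pay 27321 | balance=109227
7 | pay 24571 | balance=84841
8 | pay 28025 | balance=56960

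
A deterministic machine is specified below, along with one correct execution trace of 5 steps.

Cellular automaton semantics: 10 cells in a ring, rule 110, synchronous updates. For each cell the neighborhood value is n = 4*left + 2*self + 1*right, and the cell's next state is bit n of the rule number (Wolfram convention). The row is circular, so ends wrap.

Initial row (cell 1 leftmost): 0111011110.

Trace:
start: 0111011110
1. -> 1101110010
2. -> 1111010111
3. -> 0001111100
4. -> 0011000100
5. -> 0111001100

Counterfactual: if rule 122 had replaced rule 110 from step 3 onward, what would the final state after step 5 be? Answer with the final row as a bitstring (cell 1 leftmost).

(re-executing steps 3..5 under rule 122; state before step 3: 1111010111)
3. -> 0001101100
4. -> 0011111110
5. -> 0110000011

0110000011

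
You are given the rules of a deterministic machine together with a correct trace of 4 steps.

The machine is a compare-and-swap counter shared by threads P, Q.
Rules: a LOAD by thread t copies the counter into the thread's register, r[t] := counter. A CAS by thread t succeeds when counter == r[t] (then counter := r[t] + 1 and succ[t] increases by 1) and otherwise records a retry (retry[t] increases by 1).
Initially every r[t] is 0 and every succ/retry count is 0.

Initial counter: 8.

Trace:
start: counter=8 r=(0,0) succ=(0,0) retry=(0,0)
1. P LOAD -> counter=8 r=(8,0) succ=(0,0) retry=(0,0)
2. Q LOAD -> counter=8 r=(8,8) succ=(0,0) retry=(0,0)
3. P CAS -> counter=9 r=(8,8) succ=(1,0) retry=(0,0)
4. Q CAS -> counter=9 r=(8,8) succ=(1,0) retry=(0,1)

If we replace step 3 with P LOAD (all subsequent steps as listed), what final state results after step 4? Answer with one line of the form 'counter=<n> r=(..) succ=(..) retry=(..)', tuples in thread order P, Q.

counter=9 r=(8,8) succ=(0,1) retry=(0,0)

(re-executing from step 3 with the substitution; state before step 3: counter=8 r=(8,8) succ=(0,0) retry=(0,0))
3. P LOAD -> counter=8 r=(8,8) succ=(0,0) retry=(0,0)
4. Q CAS -> counter=9 r=(8,8) succ=(0,1) retry=(0,0)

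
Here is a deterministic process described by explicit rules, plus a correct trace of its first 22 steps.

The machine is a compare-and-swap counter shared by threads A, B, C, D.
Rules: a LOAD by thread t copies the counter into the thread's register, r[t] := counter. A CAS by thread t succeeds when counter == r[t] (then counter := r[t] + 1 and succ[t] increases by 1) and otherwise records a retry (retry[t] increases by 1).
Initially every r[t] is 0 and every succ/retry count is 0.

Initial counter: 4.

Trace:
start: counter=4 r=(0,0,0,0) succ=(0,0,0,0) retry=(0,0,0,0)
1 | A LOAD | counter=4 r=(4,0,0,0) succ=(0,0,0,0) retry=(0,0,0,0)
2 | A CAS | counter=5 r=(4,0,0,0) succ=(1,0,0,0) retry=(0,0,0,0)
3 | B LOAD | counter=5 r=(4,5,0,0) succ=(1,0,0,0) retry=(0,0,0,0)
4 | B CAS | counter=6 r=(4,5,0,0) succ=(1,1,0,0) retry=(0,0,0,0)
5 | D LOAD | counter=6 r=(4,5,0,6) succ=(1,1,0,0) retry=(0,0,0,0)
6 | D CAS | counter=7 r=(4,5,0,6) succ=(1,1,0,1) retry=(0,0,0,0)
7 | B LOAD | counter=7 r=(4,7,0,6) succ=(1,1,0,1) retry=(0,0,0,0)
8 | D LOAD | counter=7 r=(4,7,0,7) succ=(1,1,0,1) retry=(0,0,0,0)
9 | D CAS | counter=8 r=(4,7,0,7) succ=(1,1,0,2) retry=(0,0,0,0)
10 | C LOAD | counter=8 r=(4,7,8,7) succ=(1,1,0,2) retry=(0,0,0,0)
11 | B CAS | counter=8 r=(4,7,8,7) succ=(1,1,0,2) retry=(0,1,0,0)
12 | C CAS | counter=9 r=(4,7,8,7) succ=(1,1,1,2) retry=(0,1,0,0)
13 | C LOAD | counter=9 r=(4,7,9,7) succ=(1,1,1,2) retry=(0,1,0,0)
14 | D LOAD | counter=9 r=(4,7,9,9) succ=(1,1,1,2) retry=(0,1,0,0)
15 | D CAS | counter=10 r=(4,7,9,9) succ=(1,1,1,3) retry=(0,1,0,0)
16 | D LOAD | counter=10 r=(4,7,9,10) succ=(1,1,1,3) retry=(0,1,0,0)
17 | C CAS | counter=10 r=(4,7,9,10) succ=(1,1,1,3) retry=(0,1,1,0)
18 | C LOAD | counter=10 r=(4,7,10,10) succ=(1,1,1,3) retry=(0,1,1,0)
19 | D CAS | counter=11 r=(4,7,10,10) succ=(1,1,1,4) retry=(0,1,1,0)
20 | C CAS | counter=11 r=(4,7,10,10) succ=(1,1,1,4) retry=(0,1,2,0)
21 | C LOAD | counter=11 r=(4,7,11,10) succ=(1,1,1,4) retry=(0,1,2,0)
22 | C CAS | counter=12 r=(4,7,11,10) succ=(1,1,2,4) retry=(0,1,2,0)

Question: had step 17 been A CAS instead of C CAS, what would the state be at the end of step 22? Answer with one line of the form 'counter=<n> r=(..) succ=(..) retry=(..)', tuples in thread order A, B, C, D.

counter=12 r=(4,7,11,10) succ=(1,1,2,4) retry=(1,1,1,0)

(re-executing from step 17 with the substitution; state before step 17: counter=10 r=(4,7,9,10) succ=(1,1,1,3) retry=(0,1,0,0))
17 | A CAS | counter=10 r=(4,7,9,10) succ=(1,1,1,3) retry=(1,1,0,0)
18 | C LOAD | counter=10 r=(4,7,10,10) succ=(1,1,1,3) retry=(1,1,0,0)
19 | D CAS | counter=11 r=(4,7,10,10) succ=(1,1,1,4) retry=(1,1,0,0)
20 | C CAS | counter=11 r=(4,7,10,10) succ=(1,1,1,4) retry=(1,1,1,0)
21 | C LOAD | counter=11 r=(4,7,11,10) succ=(1,1,1,4) retry=(1,1,1,0)
22 | C CAS | counter=12 r=(4,7,11,10) succ=(1,1,2,4) retry=(1,1,1,0)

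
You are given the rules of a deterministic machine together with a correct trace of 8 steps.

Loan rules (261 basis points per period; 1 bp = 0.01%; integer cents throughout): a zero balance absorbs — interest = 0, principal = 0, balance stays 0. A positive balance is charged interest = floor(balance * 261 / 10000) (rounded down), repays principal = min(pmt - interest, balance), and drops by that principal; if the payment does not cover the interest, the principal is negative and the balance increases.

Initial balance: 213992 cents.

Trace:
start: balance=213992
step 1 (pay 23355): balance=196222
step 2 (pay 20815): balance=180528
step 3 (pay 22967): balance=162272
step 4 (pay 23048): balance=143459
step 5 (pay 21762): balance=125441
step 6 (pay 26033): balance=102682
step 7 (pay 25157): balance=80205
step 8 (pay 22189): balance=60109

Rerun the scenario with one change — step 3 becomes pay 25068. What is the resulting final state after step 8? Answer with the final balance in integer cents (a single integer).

57718

(re-executing from step 3 with the substitution; state before step 3: balance=180528)
step 3 (pay 25068): balance=160171
step 4 (pay 23048): balance=141303
step 5 (pay 21762): balance=123229
step 6 (pay 26033): balance=100412
step 7 (pay 25157): balance=77875
step 8 (pay 22189): balance=57718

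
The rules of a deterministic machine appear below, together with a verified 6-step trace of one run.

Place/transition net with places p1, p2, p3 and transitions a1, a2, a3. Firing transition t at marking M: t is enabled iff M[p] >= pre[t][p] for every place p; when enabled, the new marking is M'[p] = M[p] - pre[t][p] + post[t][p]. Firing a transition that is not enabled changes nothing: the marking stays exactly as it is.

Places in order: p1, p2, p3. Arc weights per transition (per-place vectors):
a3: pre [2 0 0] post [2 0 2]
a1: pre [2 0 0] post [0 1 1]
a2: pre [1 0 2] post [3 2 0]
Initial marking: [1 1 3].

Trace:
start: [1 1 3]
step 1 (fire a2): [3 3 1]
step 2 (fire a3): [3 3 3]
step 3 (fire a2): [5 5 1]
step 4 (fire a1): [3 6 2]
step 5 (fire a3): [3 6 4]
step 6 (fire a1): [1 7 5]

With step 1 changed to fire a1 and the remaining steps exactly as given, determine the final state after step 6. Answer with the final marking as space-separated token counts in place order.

1 4 2

(re-executing from step 1 with the substitution; state before step 1: [1 1 3])
step 1 (fire a1): [1 1 3]
step 2 (fire a3): [1 1 3]
step 3 (fire a2): [3 3 1]
step 4 (fire a1): [1 4 2]
step 5 (fire a3): [1 4 2]
step 6 (fire a1): [1 4 2]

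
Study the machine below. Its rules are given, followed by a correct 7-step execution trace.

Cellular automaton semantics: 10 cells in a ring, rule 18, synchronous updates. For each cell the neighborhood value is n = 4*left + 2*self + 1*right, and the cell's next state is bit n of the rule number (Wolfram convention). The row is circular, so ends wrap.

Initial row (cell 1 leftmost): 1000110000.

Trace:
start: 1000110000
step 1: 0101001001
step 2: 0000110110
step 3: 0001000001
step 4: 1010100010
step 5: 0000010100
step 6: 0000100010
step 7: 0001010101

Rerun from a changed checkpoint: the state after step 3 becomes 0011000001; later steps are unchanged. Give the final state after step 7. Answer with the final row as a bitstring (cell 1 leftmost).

1010000101

state after step 3 := 0011000001
step 4: 1100100010
step 5: 0011010100
step 6: 0100000010
step 7: 1010000101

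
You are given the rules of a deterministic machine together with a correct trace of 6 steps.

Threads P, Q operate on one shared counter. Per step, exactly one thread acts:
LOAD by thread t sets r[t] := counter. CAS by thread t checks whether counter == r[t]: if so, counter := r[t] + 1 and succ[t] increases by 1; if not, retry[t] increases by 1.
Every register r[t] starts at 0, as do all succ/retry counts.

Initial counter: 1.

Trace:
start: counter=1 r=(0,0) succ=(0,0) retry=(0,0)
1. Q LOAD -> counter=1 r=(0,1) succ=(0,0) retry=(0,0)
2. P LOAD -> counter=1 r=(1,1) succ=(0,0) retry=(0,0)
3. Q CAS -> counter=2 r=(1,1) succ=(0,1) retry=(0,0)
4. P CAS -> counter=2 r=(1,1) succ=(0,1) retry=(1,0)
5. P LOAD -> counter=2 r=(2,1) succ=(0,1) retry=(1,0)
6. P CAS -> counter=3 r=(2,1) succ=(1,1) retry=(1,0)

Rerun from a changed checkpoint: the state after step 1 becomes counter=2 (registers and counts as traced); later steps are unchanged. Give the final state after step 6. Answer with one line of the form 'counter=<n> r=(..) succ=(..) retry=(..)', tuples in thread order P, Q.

state after step 1 := counter=2 r=(0,1) succ=(0,0) retry=(0,0)
2. P LOAD -> counter=2 r=(2,1) succ=(0,0) retry=(0,0)
3. Q CAS -> counter=2 r=(2,1) succ=(0,0) retry=(0,1)
4. P CAS -> counter=3 r=(2,1) succ=(1,0) retry=(0,1)
5. P LOAD -> counter=3 r=(3,1) succ=(1,0) retry=(0,1)
6. P CAS -> counter=4 r=(3,1) succ=(2,0) retry=(0,1)

counter=4 r=(3,1) succ=(2,0) retry=(0,1)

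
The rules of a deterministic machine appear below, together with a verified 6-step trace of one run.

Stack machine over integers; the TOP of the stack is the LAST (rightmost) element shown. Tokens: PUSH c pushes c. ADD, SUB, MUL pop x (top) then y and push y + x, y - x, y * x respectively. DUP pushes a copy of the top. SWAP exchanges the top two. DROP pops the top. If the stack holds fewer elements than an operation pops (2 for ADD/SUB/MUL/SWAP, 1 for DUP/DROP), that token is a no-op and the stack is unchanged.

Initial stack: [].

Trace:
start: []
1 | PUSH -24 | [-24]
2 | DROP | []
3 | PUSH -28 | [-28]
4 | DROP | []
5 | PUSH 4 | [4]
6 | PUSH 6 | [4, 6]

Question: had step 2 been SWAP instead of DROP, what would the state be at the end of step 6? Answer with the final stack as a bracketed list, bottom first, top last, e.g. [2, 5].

[-24, 4, 6]

(re-executing from step 2 with the substitution; state before step 2: [-24])
2 | SWAP | [-24]
3 | PUSH -28 | [-24, -28]
4 | DROP | [-24]
5 | PUSH 4 | [-24, 4]
6 | PUSH 6 | [-24, 4, 6]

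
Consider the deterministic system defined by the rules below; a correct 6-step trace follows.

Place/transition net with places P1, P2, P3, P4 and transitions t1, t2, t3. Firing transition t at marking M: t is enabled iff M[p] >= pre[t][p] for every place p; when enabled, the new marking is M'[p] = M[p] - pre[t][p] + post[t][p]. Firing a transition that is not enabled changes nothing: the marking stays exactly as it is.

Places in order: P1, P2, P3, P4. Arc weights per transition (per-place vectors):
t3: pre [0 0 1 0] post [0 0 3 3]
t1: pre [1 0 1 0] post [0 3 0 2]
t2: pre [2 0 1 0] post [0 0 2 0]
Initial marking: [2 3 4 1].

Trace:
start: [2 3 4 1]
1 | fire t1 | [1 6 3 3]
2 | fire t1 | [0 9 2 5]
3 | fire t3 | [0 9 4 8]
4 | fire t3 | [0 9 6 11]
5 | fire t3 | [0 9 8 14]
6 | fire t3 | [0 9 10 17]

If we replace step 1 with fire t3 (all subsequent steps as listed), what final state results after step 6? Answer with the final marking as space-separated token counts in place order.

1 6 13 18

(re-executing from step 1 with the substitution; state before step 1: [2 3 4 1])
1 | fire t3 | [2 3 6 4]
2 | fire t1 | [1 6 5 6]
3 | fire t3 | [1 6 7 9]
4 | fire t3 | [1 6 9 12]
5 | fire t3 | [1 6 11 15]
6 | fire t3 | [1 6 13 18]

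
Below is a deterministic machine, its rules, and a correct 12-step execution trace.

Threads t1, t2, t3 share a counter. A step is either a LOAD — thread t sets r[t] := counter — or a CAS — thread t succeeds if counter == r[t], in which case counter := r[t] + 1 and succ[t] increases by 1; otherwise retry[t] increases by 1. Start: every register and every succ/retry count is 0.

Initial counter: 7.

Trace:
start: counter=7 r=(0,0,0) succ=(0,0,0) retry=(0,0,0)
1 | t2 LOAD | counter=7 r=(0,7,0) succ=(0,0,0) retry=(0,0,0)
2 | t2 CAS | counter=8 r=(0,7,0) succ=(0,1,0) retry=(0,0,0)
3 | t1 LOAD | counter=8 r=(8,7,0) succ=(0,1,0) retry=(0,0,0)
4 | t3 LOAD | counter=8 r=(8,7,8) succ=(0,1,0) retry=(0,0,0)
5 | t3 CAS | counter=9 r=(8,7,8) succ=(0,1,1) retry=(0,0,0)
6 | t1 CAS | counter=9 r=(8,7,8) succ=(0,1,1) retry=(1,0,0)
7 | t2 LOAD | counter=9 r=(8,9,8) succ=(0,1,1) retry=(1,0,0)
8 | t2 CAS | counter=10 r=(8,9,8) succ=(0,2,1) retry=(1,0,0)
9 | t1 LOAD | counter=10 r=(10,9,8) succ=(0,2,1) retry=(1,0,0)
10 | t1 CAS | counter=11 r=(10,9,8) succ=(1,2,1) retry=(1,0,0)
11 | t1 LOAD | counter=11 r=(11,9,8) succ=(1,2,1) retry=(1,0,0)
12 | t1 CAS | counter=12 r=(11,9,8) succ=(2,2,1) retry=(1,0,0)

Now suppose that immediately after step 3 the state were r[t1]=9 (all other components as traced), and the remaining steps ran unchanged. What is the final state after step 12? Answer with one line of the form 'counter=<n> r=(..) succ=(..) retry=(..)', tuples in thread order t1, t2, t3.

counter=13 r=(12,10,8) succ=(3,2,1) retry=(0,0,0)

state after step 3 := counter=8 r=(9,7,0) succ=(0,1,0) retry=(0,0,0)
4 | t3 LOAD | counter=8 r=(9,7,8) succ=(0,1,0) retry=(0,0,0)
5 | t3 CAS | counter=9 r=(9,7,8) succ=(0,1,1) retry=(0,0,0)
6 | t1 CAS | counter=10 r=(9,7,8) succ=(1,1,1) retry=(0,0,0)
7 | t2 LOAD | counter=10 r=(9,10,8) succ=(1,1,1) retry=(0,0,0)
8 | t2 CAS | counter=11 r=(9,10,8) succ=(1,2,1) retry=(0,0,0)
9 | t1 LOAD | counter=11 r=(11,10,8) succ=(1,2,1) retry=(0,0,0)
10 | t1 CAS | counter=12 r=(11,10,8) succ=(2,2,1) retry=(0,0,0)
11 | t1 LOAD | counter=12 r=(12,10,8) succ=(2,2,1) retry=(0,0,0)
12 | t1 CAS | counter=13 r=(12,10,8) succ=(3,2,1) retry=(0,0,0)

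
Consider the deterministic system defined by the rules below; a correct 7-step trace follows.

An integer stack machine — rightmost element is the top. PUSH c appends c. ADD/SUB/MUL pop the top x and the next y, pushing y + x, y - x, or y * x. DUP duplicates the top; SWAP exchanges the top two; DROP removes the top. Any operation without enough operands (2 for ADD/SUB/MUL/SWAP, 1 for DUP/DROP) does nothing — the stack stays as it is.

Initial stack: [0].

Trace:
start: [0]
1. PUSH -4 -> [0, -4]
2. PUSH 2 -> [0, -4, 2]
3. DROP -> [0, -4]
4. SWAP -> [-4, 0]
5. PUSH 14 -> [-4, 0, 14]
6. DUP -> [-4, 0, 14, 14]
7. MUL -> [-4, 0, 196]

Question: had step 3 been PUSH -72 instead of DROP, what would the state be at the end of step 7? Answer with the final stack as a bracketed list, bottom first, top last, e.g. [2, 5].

(re-executing from step 3 with the substitution; state before step 3: [0, -4, 2])
3. PUSH -72 -> [0, -4, 2, -72]
4. SWAP -> [0, -4, -72, 2]
5. PUSH 14 -> [0, -4, -72, 2, 14]
6. DUP -> [0, -4, -72, 2, 14, 14]
7. MUL -> [0, -4, -72, 2, 196]

[0, -4, -72, 2, 196]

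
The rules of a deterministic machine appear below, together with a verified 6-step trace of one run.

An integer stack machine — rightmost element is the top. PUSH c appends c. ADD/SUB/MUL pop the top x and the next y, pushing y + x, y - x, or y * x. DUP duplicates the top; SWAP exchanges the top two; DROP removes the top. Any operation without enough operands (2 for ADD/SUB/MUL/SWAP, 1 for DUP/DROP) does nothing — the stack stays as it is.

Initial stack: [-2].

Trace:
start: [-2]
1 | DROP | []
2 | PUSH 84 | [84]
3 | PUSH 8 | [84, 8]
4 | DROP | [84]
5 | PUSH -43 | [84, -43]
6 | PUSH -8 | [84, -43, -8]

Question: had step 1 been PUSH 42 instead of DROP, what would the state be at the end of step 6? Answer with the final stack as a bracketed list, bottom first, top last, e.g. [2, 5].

[-2, 42, 84, -43, -8]

(re-executing from step 1 with the substitution; state before step 1: [-2])
1 | PUSH 42 | [-2, 42]
2 | PUSH 84 | [-2, 42, 84]
3 | PUSH 8 | [-2, 42, 84, 8]
4 | DROP | [-2, 42, 84]
5 | PUSH -43 | [-2, 42, 84, -43]
6 | PUSH -8 | [-2, 42, 84, -43, -8]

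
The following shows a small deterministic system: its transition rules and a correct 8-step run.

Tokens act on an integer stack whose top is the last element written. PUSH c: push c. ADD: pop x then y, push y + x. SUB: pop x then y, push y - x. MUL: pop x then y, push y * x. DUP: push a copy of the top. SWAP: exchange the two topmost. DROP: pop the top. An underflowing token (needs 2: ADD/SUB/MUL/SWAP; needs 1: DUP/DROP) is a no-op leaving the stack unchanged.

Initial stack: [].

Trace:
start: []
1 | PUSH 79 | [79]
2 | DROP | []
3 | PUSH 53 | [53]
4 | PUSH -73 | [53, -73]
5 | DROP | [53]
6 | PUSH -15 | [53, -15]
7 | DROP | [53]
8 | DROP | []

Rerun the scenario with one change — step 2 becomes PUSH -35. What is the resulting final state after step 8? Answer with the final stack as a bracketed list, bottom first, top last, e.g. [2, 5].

(re-executing from step 2 with the substitution; state before step 2: [79])
2 | PUSH -35 | [79, -35]
3 | PUSH 53 | [79, -35, 53]
4 | PUSH -73 | [79, -35, 53, -73]
5 | DROP | [79, -35, 53]
6 | PUSH -15 | [79, -35, 53, -15]
7 | DROP | [79, -35, 53]
8 | DROP | [79, -35]

[79, -35]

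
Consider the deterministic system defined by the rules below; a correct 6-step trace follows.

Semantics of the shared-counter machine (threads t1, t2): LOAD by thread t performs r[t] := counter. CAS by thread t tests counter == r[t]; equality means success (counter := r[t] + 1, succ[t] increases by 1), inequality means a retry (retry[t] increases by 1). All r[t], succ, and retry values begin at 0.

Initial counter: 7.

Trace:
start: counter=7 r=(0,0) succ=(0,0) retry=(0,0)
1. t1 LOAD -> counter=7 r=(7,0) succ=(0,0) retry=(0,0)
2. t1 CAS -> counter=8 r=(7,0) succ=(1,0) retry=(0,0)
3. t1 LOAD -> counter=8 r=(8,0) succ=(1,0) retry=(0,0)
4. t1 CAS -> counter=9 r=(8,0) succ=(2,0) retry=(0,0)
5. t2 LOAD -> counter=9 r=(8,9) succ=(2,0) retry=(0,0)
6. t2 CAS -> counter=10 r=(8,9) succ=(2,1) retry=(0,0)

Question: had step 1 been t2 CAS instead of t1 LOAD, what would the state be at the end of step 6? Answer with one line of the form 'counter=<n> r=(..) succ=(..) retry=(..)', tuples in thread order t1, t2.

(re-executing from step 1 with the substitution; state before step 1: counter=7 r=(0,0) succ=(0,0) retry=(0,0))
1. t2 CAS -> counter=7 r=(0,0) succ=(0,0) retry=(0,1)
2. t1 CAS -> counter=7 r=(0,0) succ=(0,0) retry=(1,1)
3. t1 LOAD -> counter=7 r=(7,0) succ=(0,0) retry=(1,1)
4. t1 CAS -> counter=8 r=(7,0) succ=(1,0) retry=(1,1)
5. t2 LOAD -> counter=8 r=(7,8) succ=(1,0) retry=(1,1)
6. t2 CAS -> counter=9 r=(7,8) succ=(1,1) retry=(1,1)

counter=9 r=(7,8) succ=(1,1) retry=(1,1)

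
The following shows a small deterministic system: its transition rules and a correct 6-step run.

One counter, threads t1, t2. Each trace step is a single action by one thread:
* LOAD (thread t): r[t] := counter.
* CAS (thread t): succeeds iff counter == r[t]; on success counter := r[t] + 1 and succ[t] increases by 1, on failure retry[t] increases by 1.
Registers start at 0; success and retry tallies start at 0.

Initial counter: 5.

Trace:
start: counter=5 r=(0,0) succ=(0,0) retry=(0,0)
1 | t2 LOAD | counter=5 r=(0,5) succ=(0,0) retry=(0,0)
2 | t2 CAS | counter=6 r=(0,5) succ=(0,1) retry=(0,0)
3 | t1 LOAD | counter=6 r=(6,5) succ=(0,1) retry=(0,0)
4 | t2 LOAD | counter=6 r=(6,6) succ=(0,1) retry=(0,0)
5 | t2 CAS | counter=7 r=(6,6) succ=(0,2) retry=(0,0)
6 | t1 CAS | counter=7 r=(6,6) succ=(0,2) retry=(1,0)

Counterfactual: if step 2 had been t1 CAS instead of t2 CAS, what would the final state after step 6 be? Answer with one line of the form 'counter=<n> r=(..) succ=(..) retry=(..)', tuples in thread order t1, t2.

(re-executing from step 2 with the substitution; state before step 2: counter=5 r=(0,5) succ=(0,0) retry=(0,0))
2 | t1 CAS | counter=5 r=(0,5) succ=(0,0) retry=(1,0)
3 | t1 LOAD | counter=5 r=(5,5) succ=(0,0) retry=(1,0)
4 | t2 LOAD | counter=5 r=(5,5) succ=(0,0) retry=(1,0)
5 | t2 CAS | counter=6 r=(5,5) succ=(0,1) retry=(1,0)
6 | t1 CAS | counter=6 r=(5,5) succ=(0,1) retry=(2,0)

counter=6 r=(5,5) succ=(0,1) retry=(2,0)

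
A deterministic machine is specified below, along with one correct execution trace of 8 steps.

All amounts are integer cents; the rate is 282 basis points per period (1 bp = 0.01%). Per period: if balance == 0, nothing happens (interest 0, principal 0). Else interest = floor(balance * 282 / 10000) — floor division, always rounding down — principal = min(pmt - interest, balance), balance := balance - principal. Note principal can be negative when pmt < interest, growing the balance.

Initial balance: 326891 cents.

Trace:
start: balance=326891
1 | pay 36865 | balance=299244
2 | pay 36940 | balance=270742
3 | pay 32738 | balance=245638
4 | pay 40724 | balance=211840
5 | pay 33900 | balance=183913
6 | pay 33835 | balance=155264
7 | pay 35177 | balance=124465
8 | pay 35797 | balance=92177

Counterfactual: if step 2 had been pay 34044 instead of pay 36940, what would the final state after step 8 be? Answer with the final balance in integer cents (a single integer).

95600

(re-executing from step 2 with the substitution; state before step 2: balance=299244)
2 | pay 34044 | balance=273638
3 | pay 32738 | balance=248616
4 | pay 40724 | balance=214902
5 | pay 33900 | balance=187062
6 | pay 33835 | balance=158502
7 | pay 35177 | balance=127794
8 | pay 35797 | balance=95600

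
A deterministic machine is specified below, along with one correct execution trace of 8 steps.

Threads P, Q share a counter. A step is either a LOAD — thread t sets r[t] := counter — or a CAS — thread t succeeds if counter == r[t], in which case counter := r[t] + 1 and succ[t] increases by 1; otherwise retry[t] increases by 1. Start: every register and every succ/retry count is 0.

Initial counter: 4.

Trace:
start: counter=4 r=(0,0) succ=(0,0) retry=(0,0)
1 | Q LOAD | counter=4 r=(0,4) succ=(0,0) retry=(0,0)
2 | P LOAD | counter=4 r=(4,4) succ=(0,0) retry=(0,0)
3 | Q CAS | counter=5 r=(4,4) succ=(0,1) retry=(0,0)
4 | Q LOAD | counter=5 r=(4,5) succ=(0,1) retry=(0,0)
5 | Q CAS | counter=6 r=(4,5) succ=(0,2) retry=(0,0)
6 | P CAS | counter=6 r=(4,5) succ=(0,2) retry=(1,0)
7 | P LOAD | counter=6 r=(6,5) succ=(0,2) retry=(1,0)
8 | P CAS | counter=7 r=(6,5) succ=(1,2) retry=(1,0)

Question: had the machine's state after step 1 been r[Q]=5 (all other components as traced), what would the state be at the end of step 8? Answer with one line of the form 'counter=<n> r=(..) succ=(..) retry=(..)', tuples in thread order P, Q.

state after step 1 := counter=4 r=(0,5) succ=(0,0) retry=(0,0)
2 | P LOAD | counter=4 r=(4,5) succ=(0,0) retry=(0,0)
3 | Q CAS | counter=4 r=(4,5) succ=(0,0) retry=(0,1)
4 | Q LOAD | counter=4 r=(4,4) succ=(0,0) retry=(0,1)
5 | Q CAS | counter=5 r=(4,4) succ=(0,1) retry=(0,1)
6 | P CAS | counter=5 r=(4,4) succ=(0,1) retry=(1,1)
7 | P LOAD | counter=5 r=(5,4) succ=(0,1) retry=(1,1)
8 | P CAS | counter=6 r=(5,4) succ=(1,1) retry=(1,1)

counter=6 r=(5,4) succ=(1,1) retry=(1,1)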